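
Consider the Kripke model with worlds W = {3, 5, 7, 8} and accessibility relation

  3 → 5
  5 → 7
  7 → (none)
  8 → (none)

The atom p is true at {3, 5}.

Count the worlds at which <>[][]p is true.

2

3: successors {5}; [][]p there: 5:T. ✓
5: successors {7}; [][]p there: 7:T. ✓
7: no successors, so <>[][]p fails. ✗
8: no successors, so <>[][]p fails. ✗
Satisfying worlds: {3, 5}.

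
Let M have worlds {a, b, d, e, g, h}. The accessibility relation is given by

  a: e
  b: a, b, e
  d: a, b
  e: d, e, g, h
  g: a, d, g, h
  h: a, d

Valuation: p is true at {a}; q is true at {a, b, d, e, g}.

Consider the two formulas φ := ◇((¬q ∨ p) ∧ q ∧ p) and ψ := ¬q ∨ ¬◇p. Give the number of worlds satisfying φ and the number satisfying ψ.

4 and 3

For ◇((¬q ∨ p) ∧ q ∧ p):
a: successors {e}; (¬q ∨ p) ∧ q ∧ p there: e:F. ✗
b: successors {a, b, e}; (¬q ∨ p) ∧ q ∧ p there: a:T, b:F, e:F. ✓
d: successors {a, b}; (¬q ∨ p) ∧ q ∧ p there: a:T, b:F. ✓
e: successors {d, e, g, h}; (¬q ∨ p) ∧ q ∧ p there: d:F, e:F, g:F, h:F. ✗
g: successors {a, d, g, h}; (¬q ∨ p) ∧ q ∧ p there: a:T, d:F, g:F, h:F. ✓
h: successors {a, d}; (¬q ∨ p) ∧ q ∧ p there: a:T, d:F. ✓
— 4 worlds.
For ¬q ∨ ¬◇p:
a: ¬q is F, ¬◇p is T. ✓
b: ¬q is F, ¬◇p is F. ✗
d: ¬q is F, ¬◇p is F. ✗
e: ¬q is F, ¬◇p is T. ✓
g: ¬q is F, ¬◇p is F. ✗
h: ¬q is T, ¬◇p is F. ✓
— 3 worlds.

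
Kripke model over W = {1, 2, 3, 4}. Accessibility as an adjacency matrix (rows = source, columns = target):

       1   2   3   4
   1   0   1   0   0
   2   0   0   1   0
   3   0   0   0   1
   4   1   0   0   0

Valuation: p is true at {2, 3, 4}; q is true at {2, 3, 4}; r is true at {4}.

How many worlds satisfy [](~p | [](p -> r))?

1: successors {2}; ~p | [](p -> r) there: 2:F. ✗
2: successors {3}; ~p | [](p -> r) there: 3:T. ✓
3: successors {4}; ~p | [](p -> r) there: 4:T. ✓
4: successors {1}; ~p | [](p -> r) there: 1:T. ✓
Satisfying worlds: {2, 3, 4}.

3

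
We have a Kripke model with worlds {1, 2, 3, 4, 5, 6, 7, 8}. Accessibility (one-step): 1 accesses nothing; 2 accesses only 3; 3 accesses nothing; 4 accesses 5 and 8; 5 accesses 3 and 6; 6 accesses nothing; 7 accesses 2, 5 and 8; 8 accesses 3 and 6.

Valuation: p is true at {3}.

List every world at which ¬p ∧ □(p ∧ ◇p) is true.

1: ¬p is T, □(p ∧ ◇p) is T. ✓
2: ¬p is T, □(p ∧ ◇p) is F. ✗
3: ¬p is F, □(p ∧ ◇p) is T. ✗
4: ¬p is T, □(p ∧ ◇p) is F. ✗
5: ¬p is T, □(p ∧ ◇p) is F. ✗
6: ¬p is T, □(p ∧ ◇p) is T. ✓
7: ¬p is T, □(p ∧ ◇p) is F. ✗
8: ¬p is T, □(p ∧ ◇p) is F. ✗

{1, 6}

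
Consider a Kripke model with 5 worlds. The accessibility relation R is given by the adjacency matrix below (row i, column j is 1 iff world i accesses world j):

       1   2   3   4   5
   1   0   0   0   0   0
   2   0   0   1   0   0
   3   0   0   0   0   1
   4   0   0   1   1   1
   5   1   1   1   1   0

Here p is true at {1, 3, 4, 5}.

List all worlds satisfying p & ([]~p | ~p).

1: p is T, []~p | ~p is T. ✓
2: p is F, []~p | ~p is T. ✗
3: p is T, []~p | ~p is F. ✗
4: p is T, []~p | ~p is F. ✗
5: p is T, []~p | ~p is F. ✗

{1}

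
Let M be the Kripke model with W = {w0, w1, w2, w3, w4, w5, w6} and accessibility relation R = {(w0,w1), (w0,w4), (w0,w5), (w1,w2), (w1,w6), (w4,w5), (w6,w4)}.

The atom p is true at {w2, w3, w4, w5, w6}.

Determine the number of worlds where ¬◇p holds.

w0: ◇p is T. ✗
w1: ◇p is T. ✗
w2: ◇p is F. ✓
w3: ◇p is F. ✓
w4: ◇p is T. ✗
w5: ◇p is F. ✓
w6: ◇p is T. ✗
Satisfying worlds: {w2, w3, w5}.

3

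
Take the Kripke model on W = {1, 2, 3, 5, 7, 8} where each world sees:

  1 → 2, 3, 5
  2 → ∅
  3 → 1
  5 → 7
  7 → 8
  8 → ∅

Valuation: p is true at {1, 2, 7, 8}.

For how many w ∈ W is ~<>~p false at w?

1: <>~p is T. ✗
2: <>~p is F. ✓
3: <>~p is F. ✓
5: <>~p is F. ✓
7: <>~p is F. ✓
8: <>~p is F. ✓
Satisfying worlds: {2, 3, 5, 7, 8}.
So ~<>~p fails at the other 1 world.

1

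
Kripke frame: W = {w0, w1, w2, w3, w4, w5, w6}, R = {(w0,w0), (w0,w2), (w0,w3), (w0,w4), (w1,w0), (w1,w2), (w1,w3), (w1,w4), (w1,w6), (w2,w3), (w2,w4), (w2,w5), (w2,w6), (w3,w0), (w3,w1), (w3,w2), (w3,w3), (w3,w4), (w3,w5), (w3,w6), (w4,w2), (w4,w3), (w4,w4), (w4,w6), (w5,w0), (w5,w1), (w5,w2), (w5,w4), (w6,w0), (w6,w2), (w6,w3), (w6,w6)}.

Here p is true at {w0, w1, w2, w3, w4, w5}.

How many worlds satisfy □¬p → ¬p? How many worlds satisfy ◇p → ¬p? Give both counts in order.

7 and 1

For □¬p → ¬p:
w0: □¬p is F, ¬p is F. ✓
w1: □¬p is F, ¬p is F. ✓
w2: □¬p is F, ¬p is F. ✓
w3: □¬p is F, ¬p is F. ✓
w4: □¬p is F, ¬p is F. ✓
w5: □¬p is F, ¬p is F. ✓
w6: □¬p is F, ¬p is T. ✓
— 7 worlds.
For ◇p → ¬p:
w0: ◇p is T, ¬p is F. ✗
w1: ◇p is T, ¬p is F. ✗
w2: ◇p is T, ¬p is F. ✗
w3: ◇p is T, ¬p is F. ✗
w4: ◇p is T, ¬p is F. ✗
w5: ◇p is T, ¬p is F. ✗
w6: ◇p is T, ¬p is T. ✓
— 1 world.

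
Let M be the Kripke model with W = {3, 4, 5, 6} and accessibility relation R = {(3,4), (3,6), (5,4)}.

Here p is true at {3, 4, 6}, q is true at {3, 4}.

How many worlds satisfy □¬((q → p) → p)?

3: successors {4, 6}; ¬((q → p) → p) there: 4:F, 6:F. ✗
4: no successors, so □¬((q → p) → p) holds vacuously. ✓
5: successors {4}; ¬((q → p) → p) there: 4:F. ✗
6: no successors, so □¬((q → p) → p) holds vacuously. ✓
Satisfying worlds: {4, 6}.

2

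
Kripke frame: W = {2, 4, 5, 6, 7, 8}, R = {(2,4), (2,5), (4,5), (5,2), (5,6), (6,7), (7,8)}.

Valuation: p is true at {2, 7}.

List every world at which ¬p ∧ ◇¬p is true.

2: ¬p is F, ◇¬p is T. ✗
4: ¬p is T, ◇¬p is T. ✓
5: ¬p is T, ◇¬p is T. ✓
6: ¬p is T, ◇¬p is F. ✗
7: ¬p is F, ◇¬p is T. ✗
8: ¬p is T, ◇¬p is F. ✗

{4, 5}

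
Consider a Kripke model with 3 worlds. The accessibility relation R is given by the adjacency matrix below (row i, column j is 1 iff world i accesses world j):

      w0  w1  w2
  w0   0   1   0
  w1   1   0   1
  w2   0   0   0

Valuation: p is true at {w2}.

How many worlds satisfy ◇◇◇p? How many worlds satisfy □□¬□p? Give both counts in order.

For ◇◇◇p:
w0: successors {w1}; ◇◇p there: w1:F. ✗
w1: successors {w0, w2}; ◇◇p there: w0:T, w2:F. ✓
w2: no successors, so ◇◇◇p fails. ✗
— 1 world.
For □□¬□p:
w0: successors {w1}; □¬□p there: w1:F. ✗
w1: successors {w0, w2}; □¬□p there: w0:T, w2:T. ✓
w2: no successors, so □□¬□p holds vacuously. ✓
— 2 worlds.

1 and 2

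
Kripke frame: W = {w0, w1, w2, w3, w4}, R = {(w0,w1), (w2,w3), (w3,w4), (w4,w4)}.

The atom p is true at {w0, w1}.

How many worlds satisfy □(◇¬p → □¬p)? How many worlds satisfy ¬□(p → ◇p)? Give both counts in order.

For □(◇¬p → □¬p):
w0: successors {w1}; ◇¬p → □¬p there: w1:T. ✓
w1: no successors, so □(◇¬p → □¬p) holds vacuously. ✓
w2: successors {w3}; ◇¬p → □¬p there: w3:T. ✓
w3: successors {w4}; ◇¬p → □¬p there: w4:T. ✓
w4: successors {w4}; ◇¬p → □¬p there: w4:T. ✓
— 5 worlds.
For ¬□(p → ◇p):
w0: □(p → ◇p) is F. ✓
w1: □(p → ◇p) is T. ✗
w2: □(p → ◇p) is T. ✗
w3: □(p → ◇p) is T. ✗
w4: □(p → ◇p) is T. ✗
— 1 world.

5 and 1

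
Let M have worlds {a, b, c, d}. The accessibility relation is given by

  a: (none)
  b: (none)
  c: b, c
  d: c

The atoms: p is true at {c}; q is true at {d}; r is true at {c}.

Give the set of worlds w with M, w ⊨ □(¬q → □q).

{a, b}

a: no successors, so □(¬q → □q) holds vacuously. ✓
b: no successors, so □(¬q → □q) holds vacuously. ✓
c: successors {b, c}; ¬q → □q there: b:T, c:F. ✗
d: successors {c}; ¬q → □q there: c:F. ✗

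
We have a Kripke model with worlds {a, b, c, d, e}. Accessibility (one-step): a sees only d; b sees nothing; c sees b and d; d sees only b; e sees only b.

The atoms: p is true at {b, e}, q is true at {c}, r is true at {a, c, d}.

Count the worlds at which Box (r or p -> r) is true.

2

a: successors {d}; r or p -> r there: d:T. ✓
b: no successors, so Box (r or p -> r) holds vacuously. ✓
c: successors {b, d}; r or p -> r there: b:F, d:T. ✗
d: successors {b}; r or p -> r there: b:F. ✗
e: successors {b}; r or p -> r there: b:F. ✗
Satisfying worlds: {a, b}.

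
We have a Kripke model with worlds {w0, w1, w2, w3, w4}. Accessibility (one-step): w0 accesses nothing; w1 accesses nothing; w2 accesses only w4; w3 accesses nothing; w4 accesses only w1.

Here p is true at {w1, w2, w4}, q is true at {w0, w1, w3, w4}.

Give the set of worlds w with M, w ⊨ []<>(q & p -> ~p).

{w0, w1, w3}

w0: no successors, so []<>(q & p -> ~p) holds vacuously. ✓
w1: no successors, so []<>(q & p -> ~p) holds vacuously. ✓
w2: successors {w4}; <>(q & p -> ~p) there: w4:F. ✗
w3: no successors, so []<>(q & p -> ~p) holds vacuously. ✓
w4: successors {w1}; <>(q & p -> ~p) there: w1:F. ✗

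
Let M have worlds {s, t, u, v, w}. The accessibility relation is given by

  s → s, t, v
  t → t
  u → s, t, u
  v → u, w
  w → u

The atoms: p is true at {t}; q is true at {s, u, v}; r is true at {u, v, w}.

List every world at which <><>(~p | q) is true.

{s, u, v, w}

s: successors {s, t, v}; <>(~p | q) there: s:T, t:F, v:T. ✓
t: successors {t}; <>(~p | q) there: t:F. ✗
u: successors {s, t, u}; <>(~p | q) there: s:T, t:F, u:T. ✓
v: successors {u, w}; <>(~p | q) there: u:T, w:T. ✓
w: successors {u}; <>(~p | q) there: u:T. ✓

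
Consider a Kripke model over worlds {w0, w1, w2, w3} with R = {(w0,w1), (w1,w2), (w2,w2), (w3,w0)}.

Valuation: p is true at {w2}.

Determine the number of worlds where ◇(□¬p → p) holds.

3

w0: successors {w1}; □¬p → p there: w1:T. ✓
w1: successors {w2}; □¬p → p there: w2:T. ✓
w2: successors {w2}; □¬p → p there: w2:T. ✓
w3: successors {w0}; □¬p → p there: w0:F. ✗
Satisfying worlds: {w0, w1, w2}.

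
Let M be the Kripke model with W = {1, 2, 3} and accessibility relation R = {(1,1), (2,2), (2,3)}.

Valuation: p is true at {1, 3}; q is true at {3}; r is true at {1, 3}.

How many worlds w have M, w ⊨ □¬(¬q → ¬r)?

2

1: successors {1}; ¬(¬q → ¬r) there: 1:T. ✓
2: successors {2, 3}; ¬(¬q → ¬r) there: 2:F, 3:F. ✗
3: no successors, so □¬(¬q → ¬r) holds vacuously. ✓
Satisfying worlds: {1, 3}.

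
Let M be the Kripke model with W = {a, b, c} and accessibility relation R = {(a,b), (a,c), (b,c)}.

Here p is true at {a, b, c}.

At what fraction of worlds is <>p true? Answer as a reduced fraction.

2/3

a: successors {b, c}; p there: b:T, c:T. ✓
b: successors {c}; p there: c:T. ✓
c: no successors, so <>p fails. ✗
That's 2 of 3 worlds, so 2/3.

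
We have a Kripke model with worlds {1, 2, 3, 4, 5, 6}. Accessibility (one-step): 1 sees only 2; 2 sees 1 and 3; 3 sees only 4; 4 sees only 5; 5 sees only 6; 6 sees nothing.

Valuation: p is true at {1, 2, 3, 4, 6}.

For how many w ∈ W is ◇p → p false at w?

1: ◇p is T, p is T. ✓
2: ◇p is T, p is T. ✓
3: ◇p is T, p is T. ✓
4: ◇p is F, p is T. ✓
5: ◇p is T, p is F. ✗
6: ◇p is F, p is T. ✓
Satisfying worlds: {1, 2, 3, 4, 6}.
So ◇p → p fails at the other 1 world.

1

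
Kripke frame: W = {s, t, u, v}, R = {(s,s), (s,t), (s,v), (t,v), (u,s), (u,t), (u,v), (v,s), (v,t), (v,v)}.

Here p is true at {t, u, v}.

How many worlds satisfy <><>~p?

4

s: successors {s, t, v}; <>~p there: s:T, t:F, v:T. ✓
t: successors {v}; <>~p there: v:T. ✓
u: successors {s, t, v}; <>~p there: s:T, t:F, v:T. ✓
v: successors {s, t, v}; <>~p there: s:T, t:F, v:T. ✓
Satisfying worlds: {s, t, u, v}.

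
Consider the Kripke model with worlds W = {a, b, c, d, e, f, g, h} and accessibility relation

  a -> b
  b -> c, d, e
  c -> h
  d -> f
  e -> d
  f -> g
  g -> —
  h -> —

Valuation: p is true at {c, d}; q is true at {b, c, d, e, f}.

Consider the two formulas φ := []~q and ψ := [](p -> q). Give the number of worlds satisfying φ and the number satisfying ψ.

For []~q:
a: successors {b}; ~q there: b:F. ✗
b: successors {c, d, e}; ~q there: c:F, d:F, e:F. ✗
c: successors {h}; ~q there: h:T. ✓
d: successors {f}; ~q there: f:F. ✗
e: successors {d}; ~q there: d:F. ✗
f: successors {g}; ~q there: g:T. ✓
g: no successors, so []~q holds vacuously. ✓
h: no successors, so []~q holds vacuously. ✓
— 4 worlds.
For [](p -> q):
a: successors {b}; p -> q there: b:T. ✓
b: successors {c, d, e}; p -> q there: c:T, d:T, e:T. ✓
c: successors {h}; p -> q there: h:T. ✓
d: successors {f}; p -> q there: f:T. ✓
e: successors {d}; p -> q there: d:T. ✓
f: successors {g}; p -> q there: g:T. ✓
g: no successors, so [](p -> q) holds vacuously. ✓
h: no successors, so [](p -> q) holds vacuously. ✓
— 8 worlds.

4 and 8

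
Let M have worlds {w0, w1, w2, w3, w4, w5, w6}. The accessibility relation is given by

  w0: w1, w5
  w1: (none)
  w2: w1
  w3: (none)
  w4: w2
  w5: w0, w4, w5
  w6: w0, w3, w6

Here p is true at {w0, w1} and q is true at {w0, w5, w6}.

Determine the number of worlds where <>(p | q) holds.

w0: successors {w1, w5}; p | q there: w1:T, w5:T. ✓
w1: no successors, so <>(p | q) fails. ✗
w2: successors {w1}; p | q there: w1:T. ✓
w3: no successors, so <>(p | q) fails. ✗
w4: successors {w2}; p | q there: w2:F. ✗
w5: successors {w0, w4, w5}; p | q there: w0:T, w4:F, w5:T. ✓
w6: successors {w0, w3, w6}; p | q there: w0:T, w3:F, w6:T. ✓
Satisfying worlds: {w0, w2, w5, w6}.

4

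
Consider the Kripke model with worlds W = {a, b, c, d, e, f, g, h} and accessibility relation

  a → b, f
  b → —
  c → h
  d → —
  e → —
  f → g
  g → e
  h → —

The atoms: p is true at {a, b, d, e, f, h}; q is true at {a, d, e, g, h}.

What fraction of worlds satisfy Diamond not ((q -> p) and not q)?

3/8

a: successors {b, f}; not ((q -> p) and not q) there: b:F, f:F. ✗
b: no successors, so Diamond not ((q -> p) and not q) fails. ✗
c: successors {h}; not ((q -> p) and not q) there: h:T. ✓
d: no successors, so Diamond not ((q -> p) and not q) fails. ✗
e: no successors, so Diamond not ((q -> p) and not q) fails. ✗
f: successors {g}; not ((q -> p) and not q) there: g:T. ✓
g: successors {e}; not ((q -> p) and not q) there: e:T. ✓
h: no successors, so Diamond not ((q -> p) and not q) fails. ✗
That's 3 of 8 worlds, so 3/8.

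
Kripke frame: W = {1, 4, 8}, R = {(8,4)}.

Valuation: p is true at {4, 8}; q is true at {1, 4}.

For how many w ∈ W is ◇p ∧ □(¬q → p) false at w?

1: ◇p is F, □(¬q → p) is T. ✗
4: ◇p is F, □(¬q → p) is T. ✗
8: ◇p is T, □(¬q → p) is T. ✓
Satisfying worlds: {8}.
So ◇p ∧ □(¬q → p) fails at the other 2 worlds.

2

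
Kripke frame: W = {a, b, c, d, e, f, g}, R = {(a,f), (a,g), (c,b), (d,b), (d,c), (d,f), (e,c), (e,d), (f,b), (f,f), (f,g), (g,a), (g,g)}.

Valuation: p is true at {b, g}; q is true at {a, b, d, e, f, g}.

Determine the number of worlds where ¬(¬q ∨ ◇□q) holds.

a: ¬q ∨ ◇□q is T. ✗
b: ¬q ∨ ◇□q is F. ✓
c: ¬q ∨ ◇□q is T. ✗
d: ¬q ∨ ◇□q is T. ✗
e: ¬q ∨ ◇□q is T. ✗
f: ¬q ∨ ◇□q is T. ✗
g: ¬q ∨ ◇□q is T. ✗
Satisfying worlds: {b}.

1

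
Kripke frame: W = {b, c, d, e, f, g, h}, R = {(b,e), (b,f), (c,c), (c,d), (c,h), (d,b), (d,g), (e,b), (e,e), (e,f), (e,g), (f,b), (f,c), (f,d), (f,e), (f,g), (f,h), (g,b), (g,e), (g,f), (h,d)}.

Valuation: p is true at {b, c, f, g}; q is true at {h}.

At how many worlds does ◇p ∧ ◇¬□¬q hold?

5

b: ◇p is T, ◇¬□¬q is T. ✓
c: ◇p is T, ◇¬□¬q is T. ✓
d: ◇p is T, ◇¬□¬q is F. ✗
e: ◇p is T, ◇¬□¬q is T. ✓
f: ◇p is T, ◇¬□¬q is T. ✓
g: ◇p is T, ◇¬□¬q is T. ✓
h: ◇p is F, ◇¬□¬q is F. ✗
Satisfying worlds: {b, c, e, f, g}.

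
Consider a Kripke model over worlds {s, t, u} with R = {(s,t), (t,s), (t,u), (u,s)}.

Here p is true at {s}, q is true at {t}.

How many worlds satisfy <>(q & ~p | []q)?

3

s: successors {t}; q & ~p | []q there: t:T. ✓
t: successors {s, u}; q & ~p | []q there: s:T, u:F. ✓
u: successors {s}; q & ~p | []q there: s:T. ✓
Satisfying worlds: {s, t, u}.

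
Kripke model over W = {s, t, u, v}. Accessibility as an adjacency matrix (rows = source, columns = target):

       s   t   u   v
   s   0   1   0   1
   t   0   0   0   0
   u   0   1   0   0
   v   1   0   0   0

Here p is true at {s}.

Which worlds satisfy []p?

{t, v}

s: successors {t, v}; p there: t:F, v:F. ✗
t: no successors, so []p holds vacuously. ✓
u: successors {t}; p there: t:F. ✗
v: successors {s}; p there: s:T. ✓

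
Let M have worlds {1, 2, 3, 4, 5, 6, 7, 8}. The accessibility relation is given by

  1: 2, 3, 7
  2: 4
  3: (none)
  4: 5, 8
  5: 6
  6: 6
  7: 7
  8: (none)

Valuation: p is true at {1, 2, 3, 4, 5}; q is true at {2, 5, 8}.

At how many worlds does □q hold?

3

1: successors {2, 3, 7}; q there: 2:T, 3:F, 7:F. ✗
2: successors {4}; q there: 4:F. ✗
3: no successors, so □q holds vacuously. ✓
4: successors {5, 8}; q there: 5:T, 8:T. ✓
5: successors {6}; q there: 6:F. ✗
6: successors {6}; q there: 6:F. ✗
7: successors {7}; q there: 7:F. ✗
8: no successors, so □q holds vacuously. ✓
Satisfying worlds: {3, 4, 8}.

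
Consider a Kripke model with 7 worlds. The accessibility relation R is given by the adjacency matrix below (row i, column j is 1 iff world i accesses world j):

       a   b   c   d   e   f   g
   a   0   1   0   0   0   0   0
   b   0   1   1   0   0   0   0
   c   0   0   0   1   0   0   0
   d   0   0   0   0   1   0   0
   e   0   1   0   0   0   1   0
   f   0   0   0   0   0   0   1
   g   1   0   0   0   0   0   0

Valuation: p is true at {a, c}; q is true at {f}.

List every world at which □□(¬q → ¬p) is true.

{c, d, g}

a: successors {b}; □(¬q → ¬p) there: b:F. ✗
b: successors {b, c}; □(¬q → ¬p) there: b:F, c:T. ✗
c: successors {d}; □(¬q → ¬p) there: d:T. ✓
d: successors {e}; □(¬q → ¬p) there: e:T. ✓
e: successors {b, f}; □(¬q → ¬p) there: b:F, f:T. ✗
f: successors {g}; □(¬q → ¬p) there: g:F. ✗
g: successors {a}; □(¬q → ¬p) there: a:T. ✓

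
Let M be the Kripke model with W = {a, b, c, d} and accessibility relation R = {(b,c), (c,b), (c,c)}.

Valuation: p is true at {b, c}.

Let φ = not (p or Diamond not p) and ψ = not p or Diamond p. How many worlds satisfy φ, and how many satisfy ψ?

For not (p or Diamond not p):
a: p or Diamond not p is F. ✓
b: p or Diamond not p is T. ✗
c: p or Diamond not p is T. ✗
d: p or Diamond not p is F. ✓
— 2 worlds.
For not p or Diamond p:
a: not p is T, Diamond p is F. ✓
b: not p is F, Diamond p is T. ✓
c: not p is F, Diamond p is T. ✓
d: not p is T, Diamond p is F. ✓
— 4 worlds.

2 and 4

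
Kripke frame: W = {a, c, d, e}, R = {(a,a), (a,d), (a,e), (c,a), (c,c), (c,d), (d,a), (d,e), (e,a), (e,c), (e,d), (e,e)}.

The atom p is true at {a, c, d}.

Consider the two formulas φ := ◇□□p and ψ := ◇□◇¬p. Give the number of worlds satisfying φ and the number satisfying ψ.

For ◇□□p:
a: successors {a, d, e}; □□p there: a:F, d:F, e:F. ✗
c: successors {a, c, d}; □□p there: a:F, c:F, d:F. ✗
d: successors {a, e}; □□p there: a:F, e:F. ✗
e: successors {a, c, d, e}; □□p there: a:F, c:F, d:F, e:F. ✗
— 0 worlds.
For ◇□◇¬p:
a: successors {a, d, e}; □◇¬p there: a:T, d:T, e:F. ✓
c: successors {a, c, d}; □◇¬p there: a:T, c:F, d:T. ✓
d: successors {a, e}; □◇¬p there: a:T, e:F. ✓
e: successors {a, c, d, e}; □◇¬p there: a:T, c:F, d:T, e:F. ✓
— 4 worlds.

0 and 4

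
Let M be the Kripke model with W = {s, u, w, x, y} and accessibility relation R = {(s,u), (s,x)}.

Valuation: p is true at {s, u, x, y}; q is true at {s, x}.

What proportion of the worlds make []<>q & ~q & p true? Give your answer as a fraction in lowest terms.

s: []<>q & ~q is F, p is T. ✗
u: []<>q & ~q is T, p is T. ✓
w: []<>q & ~q is T, p is F. ✗
x: []<>q & ~q is F, p is T. ✗
y: []<>q & ~q is T, p is T. ✓
That's 2 of 5 worlds, so 2/5.

2/5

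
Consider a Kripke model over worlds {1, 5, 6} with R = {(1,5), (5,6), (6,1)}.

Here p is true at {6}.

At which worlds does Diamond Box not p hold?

1: successors {5}; Box not p there: 5:F. ✗
5: successors {6}; Box not p there: 6:T. ✓
6: successors {1}; Box not p there: 1:T. ✓

{5, 6}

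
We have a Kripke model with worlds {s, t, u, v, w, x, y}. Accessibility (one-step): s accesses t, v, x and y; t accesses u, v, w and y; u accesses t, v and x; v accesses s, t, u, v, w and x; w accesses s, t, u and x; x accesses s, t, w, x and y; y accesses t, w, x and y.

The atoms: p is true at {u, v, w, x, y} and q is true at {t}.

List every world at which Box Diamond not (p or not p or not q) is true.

s: successors {t, v, x, y}; Diamond not (p or not p or not q) there: t:F, v:F, x:F, y:F. ✗
t: successors {u, v, w, y}; Diamond not (p or not p or not q) there: u:F, v:F, w:F, y:F. ✗
u: successors {t, v, x}; Diamond not (p or not p or not q) there: t:F, v:F, x:F. ✗
v: successors {s, t, u, v, w, x}; Diamond not (p or not p or not q) there: s:F, t:F, u:F, v:F, w:F, x:F. ✗
w: successors {s, t, u, x}; Diamond not (p or not p or not q) there: s:F, t:F, u:F, x:F. ✗
x: successors {s, t, w, x, y}; Diamond not (p or not p or not q) there: s:F, t:F, w:F, x:F, y:F. ✗
y: successors {t, w, x, y}; Diamond not (p or not p or not q) there: t:F, w:F, x:F, y:F. ✗

∅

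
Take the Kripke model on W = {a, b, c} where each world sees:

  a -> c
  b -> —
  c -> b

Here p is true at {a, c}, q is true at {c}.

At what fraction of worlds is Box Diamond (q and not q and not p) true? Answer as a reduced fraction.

a: successors {c}; Diamond (q and not q and not p) there: c:F. ✗
b: no successors, so Box Diamond (q and not q and not p) holds vacuously. ✓
c: successors {b}; Diamond (q and not q and not p) there: b:F. ✗
That's 1 of 3 worlds, so 1/3.

1/3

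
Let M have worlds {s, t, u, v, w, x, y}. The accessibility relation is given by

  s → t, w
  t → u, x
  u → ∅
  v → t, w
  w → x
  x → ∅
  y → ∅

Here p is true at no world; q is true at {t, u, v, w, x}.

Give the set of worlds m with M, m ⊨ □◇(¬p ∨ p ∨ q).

{s, u, v, x, y}

s: successors {t, w}; ◇(¬p ∨ p ∨ q) there: t:T, w:T. ✓
t: successors {u, x}; ◇(¬p ∨ p ∨ q) there: u:F, x:F. ✗
u: no successors, so □◇(¬p ∨ p ∨ q) holds vacuously. ✓
v: successors {t, w}; ◇(¬p ∨ p ∨ q) there: t:T, w:T. ✓
w: successors {x}; ◇(¬p ∨ p ∨ q) there: x:F. ✗
x: no successors, so □◇(¬p ∨ p ∨ q) holds vacuously. ✓
y: no successors, so □◇(¬p ∨ p ∨ q) holds vacuously. ✓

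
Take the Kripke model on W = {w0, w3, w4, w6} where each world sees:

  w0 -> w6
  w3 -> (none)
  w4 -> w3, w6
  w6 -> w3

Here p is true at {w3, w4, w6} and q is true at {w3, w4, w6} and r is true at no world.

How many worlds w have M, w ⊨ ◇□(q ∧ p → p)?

3

w0: successors {w6}; □(q ∧ p → p) there: w6:T. ✓
w3: no successors, so ◇□(q ∧ p → p) fails. ✗
w4: successors {w3, w6}; □(q ∧ p → p) there: w3:T, w6:T. ✓
w6: successors {w3}; □(q ∧ p → p) there: w3:T. ✓
Satisfying worlds: {w0, w4, w6}.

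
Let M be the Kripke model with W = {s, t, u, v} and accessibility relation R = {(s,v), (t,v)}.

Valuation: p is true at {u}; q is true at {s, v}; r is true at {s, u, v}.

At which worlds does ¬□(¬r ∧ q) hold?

s: □(¬r ∧ q) is F. ✓
t: □(¬r ∧ q) is F. ✓
u: □(¬r ∧ q) is T. ✗
v: □(¬r ∧ q) is T. ✗

{s, t}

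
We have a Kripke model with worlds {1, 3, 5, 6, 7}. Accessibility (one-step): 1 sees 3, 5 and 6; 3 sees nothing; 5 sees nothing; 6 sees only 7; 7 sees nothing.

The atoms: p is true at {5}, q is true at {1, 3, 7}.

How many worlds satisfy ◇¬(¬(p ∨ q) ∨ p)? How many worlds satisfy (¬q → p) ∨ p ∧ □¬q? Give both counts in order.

2 and 4

For ◇¬(¬(p ∨ q) ∨ p):
1: successors {3, 5, 6}; ¬(¬(p ∨ q) ∨ p) there: 3:T, 5:F, 6:F. ✓
3: no successors, so ◇¬(¬(p ∨ q) ∨ p) fails. ✗
5: no successors, so ◇¬(¬(p ∨ q) ∨ p) fails. ✗
6: successors {7}; ¬(¬(p ∨ q) ∨ p) there: 7:T. ✓
7: no successors, so ◇¬(¬(p ∨ q) ∨ p) fails. ✗
— 2 worlds.
For (¬q → p) ∨ p ∧ □¬q:
1: ¬q → p is T, p ∧ □¬q is F. ✓
3: ¬q → p is T, p ∧ □¬q is F. ✓
5: ¬q → p is T, p ∧ □¬q is T. ✓
6: ¬q → p is F, p ∧ □¬q is F. ✗
7: ¬q → p is T, p ∧ □¬q is F. ✓
— 4 worlds.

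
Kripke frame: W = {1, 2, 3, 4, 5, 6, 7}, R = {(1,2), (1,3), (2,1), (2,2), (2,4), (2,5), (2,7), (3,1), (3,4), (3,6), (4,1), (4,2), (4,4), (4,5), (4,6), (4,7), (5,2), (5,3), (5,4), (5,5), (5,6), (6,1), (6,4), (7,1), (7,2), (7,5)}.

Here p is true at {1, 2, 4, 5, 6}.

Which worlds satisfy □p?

1: successors {2, 3}; p there: 2:T, 3:F. ✗
2: successors {1, 2, 4, 5, 7}; p there: 1:T, 2:T, 4:T, 5:T, 7:F. ✗
3: successors {1, 4, 6}; p there: 1:T, 4:T, 6:T. ✓
4: successors {1, 2, 4, 5, 6, 7}; p there: 1:T, 2:T, 4:T, 5:T, 6:T, 7:F. ✗
5: successors {2, 3, 4, 5, 6}; p there: 2:T, 3:F, 4:T, 5:T, 6:T. ✗
6: successors {1, 4}; p there: 1:T, 4:T. ✓
7: successors {1, 2, 5}; p there: 1:T, 2:T, 5:T. ✓

{3, 6, 7}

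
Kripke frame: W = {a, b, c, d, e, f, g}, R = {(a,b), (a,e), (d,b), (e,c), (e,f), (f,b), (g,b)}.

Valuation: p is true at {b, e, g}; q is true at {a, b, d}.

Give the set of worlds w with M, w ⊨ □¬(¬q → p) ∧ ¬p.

a: □¬(¬q → p) is F, ¬p is T. ✗
b: □¬(¬q → p) is T, ¬p is F. ✗
c: □¬(¬q → p) is T, ¬p is T. ✓
d: □¬(¬q → p) is F, ¬p is T. ✗
e: □¬(¬q → p) is T, ¬p is F. ✗
f: □¬(¬q → p) is F, ¬p is T. ✗
g: □¬(¬q → p) is F, ¬p is F. ✗

{c}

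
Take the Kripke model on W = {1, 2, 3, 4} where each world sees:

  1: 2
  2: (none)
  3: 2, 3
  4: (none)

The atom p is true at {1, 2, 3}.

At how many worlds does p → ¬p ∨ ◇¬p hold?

1: p is T, ¬p ∨ ◇¬p is F. ✗
2: p is T, ¬p ∨ ◇¬p is F. ✗
3: p is T, ¬p ∨ ◇¬p is F. ✗
4: p is F, ¬p ∨ ◇¬p is T. ✓
Satisfying worlds: {4}.

1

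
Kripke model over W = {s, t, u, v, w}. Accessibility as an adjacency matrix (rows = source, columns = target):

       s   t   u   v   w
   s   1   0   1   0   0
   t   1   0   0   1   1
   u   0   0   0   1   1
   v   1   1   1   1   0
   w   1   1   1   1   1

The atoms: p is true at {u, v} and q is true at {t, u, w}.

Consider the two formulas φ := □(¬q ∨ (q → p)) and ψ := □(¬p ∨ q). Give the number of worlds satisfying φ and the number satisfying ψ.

1 and 1

For □(¬q ∨ (q → p)):
s: successors {s, u}; ¬q ∨ (q → p) there: s:T, u:T. ✓
t: successors {s, v, w}; ¬q ∨ (q → p) there: s:T, v:T, w:F. ✗
u: successors {v, w}; ¬q ∨ (q → p) there: v:T, w:F. ✗
v: successors {s, t, u, v}; ¬q ∨ (q → p) there: s:T, t:F, u:T, v:T. ✗
w: successors {s, t, u, v, w}; ¬q ∨ (q → p) there: s:T, t:F, u:T, v:T, w:F. ✗
— 1 world.
For □(¬p ∨ q):
s: successors {s, u}; ¬p ∨ q there: s:T, u:T. ✓
t: successors {s, v, w}; ¬p ∨ q there: s:T, v:F, w:T. ✗
u: successors {v, w}; ¬p ∨ q there: v:F, w:T. ✗
v: successors {s, t, u, v}; ¬p ∨ q there: s:T, t:T, u:T, v:F. ✗
w: successors {s, t, u, v, w}; ¬p ∨ q there: s:T, t:T, u:T, v:F, w:T. ✗
— 1 world.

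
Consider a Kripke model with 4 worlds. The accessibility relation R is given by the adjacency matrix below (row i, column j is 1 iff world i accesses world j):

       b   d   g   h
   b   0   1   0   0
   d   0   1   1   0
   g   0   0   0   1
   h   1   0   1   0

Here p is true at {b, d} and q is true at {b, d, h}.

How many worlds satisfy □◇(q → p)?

2

b: successors {d}; ◇(q → p) there: d:T. ✓
d: successors {d, g}; ◇(q → p) there: d:T, g:F. ✗
g: successors {h}; ◇(q → p) there: h:T. ✓
h: successors {b, g}; ◇(q → p) there: b:T, g:F. ✗
Satisfying worlds: {b, g}.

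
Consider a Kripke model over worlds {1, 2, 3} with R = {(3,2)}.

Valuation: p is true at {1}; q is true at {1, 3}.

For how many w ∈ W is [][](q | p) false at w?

0

1: no successors, so [][](q | p) holds vacuously. ✓
2: no successors, so [][](q | p) holds vacuously. ✓
3: successors {2}; [](q | p) there: 2:T. ✓
Satisfying worlds: {1, 2, 3}.
So [][](q | p) fails at the other 0 worlds.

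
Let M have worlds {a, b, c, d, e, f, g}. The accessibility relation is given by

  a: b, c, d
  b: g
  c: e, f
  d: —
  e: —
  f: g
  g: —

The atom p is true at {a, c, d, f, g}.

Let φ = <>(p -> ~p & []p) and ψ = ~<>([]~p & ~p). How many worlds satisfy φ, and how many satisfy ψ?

For <>(p -> ~p & []p):
a: successors {b, c, d}; p -> ~p & []p there: b:T, c:F, d:F. ✓
b: successors {g}; p -> ~p & []p there: g:F. ✗
c: successors {e, f}; p -> ~p & []p there: e:T, f:F. ✓
d: no successors, so <>(p -> ~p & []p) fails. ✗
e: no successors, so <>(p -> ~p & []p) fails. ✗
f: successors {g}; p -> ~p & []p there: g:F. ✗
g: no successors, so <>(p -> ~p & []p) fails. ✗
— 2 worlds.
For ~<>([]~p & ~p):
a: <>([]~p & ~p) is F. ✓
b: <>([]~p & ~p) is F. ✓
c: <>([]~p & ~p) is T. ✗
d: <>([]~p & ~p) is F. ✓
e: <>([]~p & ~p) is F. ✓
f: <>([]~p & ~p) is F. ✓
g: <>([]~p & ~p) is F. ✓
— 6 worlds.

2 and 6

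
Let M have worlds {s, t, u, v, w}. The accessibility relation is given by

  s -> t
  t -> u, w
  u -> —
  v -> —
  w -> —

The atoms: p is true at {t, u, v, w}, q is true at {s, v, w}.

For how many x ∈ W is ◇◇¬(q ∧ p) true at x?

1

s: successors {t}; ◇¬(q ∧ p) there: t:T. ✓
t: successors {u, w}; ◇¬(q ∧ p) there: u:F, w:F. ✗
u: no successors, so ◇◇¬(q ∧ p) fails. ✗
v: no successors, so ◇◇¬(q ∧ p) fails. ✗
w: no successors, so ◇◇¬(q ∧ p) fails. ✗
Satisfying worlds: {s}.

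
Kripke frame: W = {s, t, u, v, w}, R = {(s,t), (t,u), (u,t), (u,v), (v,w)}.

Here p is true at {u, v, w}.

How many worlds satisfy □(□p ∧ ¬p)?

s: successors {t}; □p ∧ ¬p there: t:T. ✓
t: successors {u}; □p ∧ ¬p there: u:F. ✗
u: successors {t, v}; □p ∧ ¬p there: t:T, v:F. ✗
v: successors {w}; □p ∧ ¬p there: w:F. ✗
w: no successors, so □(□p ∧ ¬p) holds vacuously. ✓
Satisfying worlds: {s, w}.

2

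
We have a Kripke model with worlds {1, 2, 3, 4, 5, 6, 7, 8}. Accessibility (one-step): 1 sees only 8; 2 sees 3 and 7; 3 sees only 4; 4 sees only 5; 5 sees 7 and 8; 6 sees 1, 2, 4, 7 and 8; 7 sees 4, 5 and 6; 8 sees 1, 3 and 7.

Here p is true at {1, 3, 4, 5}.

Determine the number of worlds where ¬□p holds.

6

1: □p is F. ✓
2: □p is F. ✓
3: □p is T. ✗
4: □p is T. ✗
5: □p is F. ✓
6: □p is F. ✓
7: □p is F. ✓
8: □p is F. ✓
Satisfying worlds: {1, 2, 5, 6, 7, 8}.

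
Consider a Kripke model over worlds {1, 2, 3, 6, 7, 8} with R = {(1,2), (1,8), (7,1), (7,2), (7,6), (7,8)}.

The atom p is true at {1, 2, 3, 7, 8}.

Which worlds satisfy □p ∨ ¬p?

1: □p is T, ¬p is F. ✓
2: □p is T, ¬p is F. ✓
3: □p is T, ¬p is F. ✓
6: □p is T, ¬p is T. ✓
7: □p is F, ¬p is F. ✗
8: □p is T, ¬p is F. ✓

{1, 2, 3, 6, 8}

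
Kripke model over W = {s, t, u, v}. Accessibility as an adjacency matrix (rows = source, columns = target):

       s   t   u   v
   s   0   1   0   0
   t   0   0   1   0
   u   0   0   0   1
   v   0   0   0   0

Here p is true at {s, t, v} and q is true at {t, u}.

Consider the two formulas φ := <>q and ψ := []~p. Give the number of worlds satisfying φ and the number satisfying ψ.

For <>q:
s: successors {t}; q there: t:T. ✓
t: successors {u}; q there: u:T. ✓
u: successors {v}; q there: v:F. ✗
v: no successors, so <>q fails. ✗
— 2 worlds.
For []~p:
s: successors {t}; ~p there: t:F. ✗
t: successors {u}; ~p there: u:T. ✓
u: successors {v}; ~p there: v:F. ✗
v: no successors, so []~p holds vacuously. ✓
— 2 worlds.

2 and 2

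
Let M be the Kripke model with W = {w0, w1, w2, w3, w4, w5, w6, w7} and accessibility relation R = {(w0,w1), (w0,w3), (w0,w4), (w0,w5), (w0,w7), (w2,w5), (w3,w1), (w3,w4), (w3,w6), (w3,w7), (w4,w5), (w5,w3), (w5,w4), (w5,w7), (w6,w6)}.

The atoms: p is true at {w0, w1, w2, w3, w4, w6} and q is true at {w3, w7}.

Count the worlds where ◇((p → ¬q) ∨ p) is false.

2

w0: successors {w1, w3, w4, w5, w7}; (p → ¬q) ∨ p there: w1:T, w3:T, w4:T, w5:T, w7:T. ✓
w1: no successors, so ◇((p → ¬q) ∨ p) fails. ✗
w2: successors {w5}; (p → ¬q) ∨ p there: w5:T. ✓
w3: successors {w1, w4, w6, w7}; (p → ¬q) ∨ p there: w1:T, w4:T, w6:T, w7:T. ✓
w4: successors {w5}; (p → ¬q) ∨ p there: w5:T. ✓
w5: successors {w3, w4, w7}; (p → ¬q) ∨ p there: w3:T, w4:T, w7:T. ✓
w6: successors {w6}; (p → ¬q) ∨ p there: w6:T. ✓
w7: no successors, so ◇((p → ¬q) ∨ p) fails. ✗
Satisfying worlds: {w0, w2, w3, w4, w5, w6}.
So ◇((p → ¬q) ∨ p) fails at the other 2 worlds.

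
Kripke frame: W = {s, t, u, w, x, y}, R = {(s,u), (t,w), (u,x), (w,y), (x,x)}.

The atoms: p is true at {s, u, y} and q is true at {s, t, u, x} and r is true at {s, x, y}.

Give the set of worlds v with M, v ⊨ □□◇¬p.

{s, u, w, x, y}

s: successors {u}; □◇¬p there: u:T. ✓
t: successors {w}; □◇¬p there: w:F. ✗
u: successors {x}; □◇¬p there: x:T. ✓
w: successors {y}; □◇¬p there: y:T. ✓
x: successors {x}; □◇¬p there: x:T. ✓
y: no successors, so □□◇¬p holds vacuously. ✓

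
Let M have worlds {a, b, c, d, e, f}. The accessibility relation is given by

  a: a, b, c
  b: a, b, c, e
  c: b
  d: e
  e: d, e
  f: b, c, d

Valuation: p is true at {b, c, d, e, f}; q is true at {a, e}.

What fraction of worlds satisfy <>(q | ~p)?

2/3

a: successors {a, b, c}; q | ~p there: a:T, b:F, c:F. ✓
b: successors {a, b, c, e}; q | ~p there: a:T, b:F, c:F, e:T. ✓
c: successors {b}; q | ~p there: b:F. ✗
d: successors {e}; q | ~p there: e:T. ✓
e: successors {d, e}; q | ~p there: d:F, e:T. ✓
f: successors {b, c, d}; q | ~p there: b:F, c:F, d:F. ✗
That's 4 of 6 worlds, so 4/6 = 2/3.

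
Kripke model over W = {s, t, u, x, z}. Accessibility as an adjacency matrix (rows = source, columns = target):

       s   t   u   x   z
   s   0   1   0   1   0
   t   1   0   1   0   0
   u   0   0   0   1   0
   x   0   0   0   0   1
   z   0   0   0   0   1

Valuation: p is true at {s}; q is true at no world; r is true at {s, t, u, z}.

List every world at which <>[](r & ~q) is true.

{s, u, x, z}

s: successors {t, x}; [](r & ~q) there: t:T, x:T. ✓
t: successors {s, u}; [](r & ~q) there: s:F, u:F. ✗
u: successors {x}; [](r & ~q) there: x:T. ✓
x: successors {z}; [](r & ~q) there: z:T. ✓
z: successors {z}; [](r & ~q) there: z:T. ✓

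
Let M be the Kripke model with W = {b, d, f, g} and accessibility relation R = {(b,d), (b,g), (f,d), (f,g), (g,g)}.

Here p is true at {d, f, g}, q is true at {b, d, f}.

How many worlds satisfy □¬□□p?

1

b: successors {d, g}; ¬□□p there: d:F, g:F. ✗
d: no successors, so □¬□□p holds vacuously. ✓
f: successors {d, g}; ¬□□p there: d:F, g:F. ✗
g: successors {g}; ¬□□p there: g:F. ✗
Satisfying worlds: {d}.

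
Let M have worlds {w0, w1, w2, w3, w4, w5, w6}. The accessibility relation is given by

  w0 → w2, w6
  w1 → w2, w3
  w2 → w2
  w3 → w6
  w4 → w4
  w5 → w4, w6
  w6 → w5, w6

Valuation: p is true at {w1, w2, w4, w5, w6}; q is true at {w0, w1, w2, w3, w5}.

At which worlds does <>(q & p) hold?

w0: successors {w2, w6}; q & p there: w2:T, w6:F. ✓
w1: successors {w2, w3}; q & p there: w2:T, w3:F. ✓
w2: successors {w2}; q & p there: w2:T. ✓
w3: successors {w6}; q & p there: w6:F. ✗
w4: successors {w4}; q & p there: w4:F. ✗
w5: successors {w4, w6}; q & p there: w4:F, w6:F. ✗
w6: successors {w5, w6}; q & p there: w5:T, w6:F. ✓

{w0, w1, w2, w6}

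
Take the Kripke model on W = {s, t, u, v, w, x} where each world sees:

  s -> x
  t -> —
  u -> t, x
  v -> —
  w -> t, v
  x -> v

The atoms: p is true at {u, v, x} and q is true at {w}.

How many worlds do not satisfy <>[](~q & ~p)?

s: successors {x}; [](~q & ~p) there: x:F. ✗
t: no successors, so <>[](~q & ~p) fails. ✗
u: successors {t, x}; [](~q & ~p) there: t:T, x:F. ✓
v: no successors, so <>[](~q & ~p) fails. ✗
w: successors {t, v}; [](~q & ~p) there: t:T, v:T. ✓
x: successors {v}; [](~q & ~p) there: v:T. ✓
Satisfying worlds: {u, w, x}.
So <>[](~q & ~p) fails at the other 3 worlds.

3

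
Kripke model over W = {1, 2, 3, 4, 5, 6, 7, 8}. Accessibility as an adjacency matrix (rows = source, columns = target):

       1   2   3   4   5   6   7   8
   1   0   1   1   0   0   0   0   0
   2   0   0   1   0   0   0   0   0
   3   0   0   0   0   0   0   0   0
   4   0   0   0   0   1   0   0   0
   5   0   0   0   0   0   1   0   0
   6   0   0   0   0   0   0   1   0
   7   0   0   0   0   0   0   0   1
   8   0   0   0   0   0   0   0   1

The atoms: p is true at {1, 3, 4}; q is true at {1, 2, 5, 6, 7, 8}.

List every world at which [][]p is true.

{1, 2, 3}

1: successors {2, 3}; []p there: 2:T, 3:T. ✓
2: successors {3}; []p there: 3:T. ✓
3: no successors, so [][]p holds vacuously. ✓
4: successors {5}; []p there: 5:F. ✗
5: successors {6}; []p there: 6:F. ✗
6: successors {7}; []p there: 7:F. ✗
7: successors {8}; []p there: 8:F. ✗
8: successors {8}; []p there: 8:F. ✗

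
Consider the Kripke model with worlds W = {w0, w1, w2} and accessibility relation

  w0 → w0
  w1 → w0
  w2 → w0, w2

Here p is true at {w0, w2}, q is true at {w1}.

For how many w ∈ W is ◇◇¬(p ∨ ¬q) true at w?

0

w0: successors {w0}; ◇¬(p ∨ ¬q) there: w0:F. ✗
w1: successors {w0}; ◇¬(p ∨ ¬q) there: w0:F. ✗
w2: successors {w0, w2}; ◇¬(p ∨ ¬q) there: w0:F, w2:F. ✗
Satisfying worlds: ∅.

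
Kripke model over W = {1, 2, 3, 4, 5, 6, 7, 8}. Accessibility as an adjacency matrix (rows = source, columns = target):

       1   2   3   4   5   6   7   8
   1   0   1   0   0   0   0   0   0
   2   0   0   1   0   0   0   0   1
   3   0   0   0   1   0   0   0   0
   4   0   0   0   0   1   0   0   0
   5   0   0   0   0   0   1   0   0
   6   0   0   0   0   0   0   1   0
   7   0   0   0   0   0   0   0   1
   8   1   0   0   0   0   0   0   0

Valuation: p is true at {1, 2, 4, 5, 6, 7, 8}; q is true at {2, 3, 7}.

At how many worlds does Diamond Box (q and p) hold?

2

1: successors {2}; Box (q and p) there: 2:F. ✗
2: successors {3, 8}; Box (q and p) there: 3:F, 8:F. ✗
3: successors {4}; Box (q and p) there: 4:F. ✗
4: successors {5}; Box (q and p) there: 5:F. ✗
5: successors {6}; Box (q and p) there: 6:T. ✓
6: successors {7}; Box (q and p) there: 7:F. ✗
7: successors {8}; Box (q and p) there: 8:F. ✗
8: successors {1}; Box (q and p) there: 1:T. ✓
Satisfying worlds: {5, 8}.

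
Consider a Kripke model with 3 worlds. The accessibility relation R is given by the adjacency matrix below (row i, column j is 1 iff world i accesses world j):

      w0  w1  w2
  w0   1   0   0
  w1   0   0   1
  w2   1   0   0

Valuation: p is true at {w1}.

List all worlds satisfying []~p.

{w0, w1, w2}

w0: successors {w0}; ~p there: w0:T. ✓
w1: successors {w2}; ~p there: w2:T. ✓
w2: successors {w0}; ~p there: w0:T. ✓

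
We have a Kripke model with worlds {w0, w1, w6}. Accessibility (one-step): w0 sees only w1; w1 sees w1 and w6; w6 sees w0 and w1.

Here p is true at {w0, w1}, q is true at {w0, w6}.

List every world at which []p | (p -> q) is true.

w0: []p is T, p -> q is T. ✓
w1: []p is F, p -> q is F. ✗
w6: []p is T, p -> q is T. ✓

{w0, w6}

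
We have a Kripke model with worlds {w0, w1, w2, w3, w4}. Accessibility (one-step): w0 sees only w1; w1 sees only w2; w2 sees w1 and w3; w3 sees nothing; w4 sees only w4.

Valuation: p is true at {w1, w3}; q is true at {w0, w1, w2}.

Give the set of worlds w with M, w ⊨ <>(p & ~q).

w0: successors {w1}; p & ~q there: w1:F. ✗
w1: successors {w2}; p & ~q there: w2:F. ✗
w2: successors {w1, w3}; p & ~q there: w1:F, w3:T. ✓
w3: no successors, so <>(p & ~q) fails. ✗
w4: successors {w4}; p & ~q there: w4:F. ✗

{w2}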